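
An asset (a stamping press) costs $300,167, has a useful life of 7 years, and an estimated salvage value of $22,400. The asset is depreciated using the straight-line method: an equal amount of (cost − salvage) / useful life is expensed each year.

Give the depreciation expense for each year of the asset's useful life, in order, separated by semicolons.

$39,681; $39,681; $39,681; $39,681; $39,681; $39,681; $39,681

Depreciable base = $300,167 − $22,400 = $277,767.
Annual expense = $277,767 / 7 = $39,681.
End of year 1: book value $260,486.
End of year 2: book value $220,805.
End of year 3: book value $181,124.
End of year 4: book value $141,443.
End of year 5: book value $101,762.
End of year 6: book value $62,081.
End of year 7: book value $22,400.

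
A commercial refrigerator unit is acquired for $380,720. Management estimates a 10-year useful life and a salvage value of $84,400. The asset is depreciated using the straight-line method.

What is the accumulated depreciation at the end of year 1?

Depreciable base = $380,720 − $84,400 = $296,320.
Annual expense = $296,320 / 10 = $29,632.
End of year 1: book value $351,088.
Accumulated through year 1 = $380,720 − $351,088 = $29,632.

$29,632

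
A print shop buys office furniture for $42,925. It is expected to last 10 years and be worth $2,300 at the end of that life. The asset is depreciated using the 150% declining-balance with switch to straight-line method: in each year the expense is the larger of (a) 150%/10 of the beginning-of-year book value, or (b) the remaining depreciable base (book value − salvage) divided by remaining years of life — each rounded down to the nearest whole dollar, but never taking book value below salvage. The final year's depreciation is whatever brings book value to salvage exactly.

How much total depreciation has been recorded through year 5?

Depreciable base = $42,925 − $2,300 = $40,625.
Year 1: DB = ⌊$42,925 × 150%/10⌋ = $6,438; SL = ⌊$40,625/10⌋ = $4,062 → take DB $6,438. Book value $36,487.
Year 2: DB = ⌊$36,487 × 150%/10⌋ = $5,473; SL = ⌊$34,187/9⌋ = $3,798 → take DB $5,473. Book value $31,014.
Year 3: DB = ⌊$31,014 × 150%/10⌋ = $4,652; SL = ⌊$28,714/8⌋ = $3,589 → take DB $4,652. Book value $26,362.
Year 4: DB = ⌊$26,362 × 150%/10⌋ = $3,954; SL = ⌊$24,062/7⌋ = $3,437 → take DB $3,954. Book value $22,408.
Year 5: DB = ⌊$22,408 × 150%/10⌋ = $3,361; SL = ⌊$20,108/6⌋ = $3,351 → take DB $3,361. Book value $19,047.
Accumulated through year 5 = $42,925 − $19,047 = $23,878.

$23,878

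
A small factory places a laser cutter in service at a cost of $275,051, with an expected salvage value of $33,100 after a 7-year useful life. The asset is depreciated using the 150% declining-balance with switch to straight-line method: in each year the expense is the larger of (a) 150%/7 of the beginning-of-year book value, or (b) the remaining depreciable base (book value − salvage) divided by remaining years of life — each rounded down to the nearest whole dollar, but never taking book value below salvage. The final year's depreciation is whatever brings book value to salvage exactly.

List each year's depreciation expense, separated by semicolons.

Depreciable base = $275,051 − $33,100 = $241,951.
Year 1: DB = ⌊$275,051 × 150%/7⌋ = $58,939; SL = ⌊$241,951/7⌋ = $34,564 → take DB $58,939. Book value $216,112.
Year 2: DB = ⌊$216,112 × 150%/7⌋ = $46,309; SL = ⌊$183,012/6⌋ = $30,502 → take DB $46,309. Book value $169,803.
Year 3: DB = ⌊$169,803 × 150%/7⌋ = $36,386; SL = ⌊$136,703/5⌋ = $27,340 → take DB $36,386. Book value $133,417.
Year 4: DB = ⌊$133,417 × 150%/7⌋ = $28,589; SL = ⌊$100,317/4⌋ = $25,079 → take DB $28,589. Book value $104,828.
Year 5: DB = ⌊$104,828 × 150%/7⌋ = $22,463; SL = ⌊$71,728/3⌋ = $23,909 → take SL $23,909. Book value $80,919.
Year 6: DB = ⌊$80,919 × 150%/7⌋ = $17,339; SL = ⌊$47,819/2⌋ = $23,909 → take SL $23,909. Book value $57,010.
Year 7 (final): $57,010 − $33,100 = $23,910. Book value $33,100.

$58,939; $46,309; $36,386; $28,589; $23,909; $23,909; $23,910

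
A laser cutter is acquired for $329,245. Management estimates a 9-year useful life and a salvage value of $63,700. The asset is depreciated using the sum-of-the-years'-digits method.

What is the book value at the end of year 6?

Depreciable base = $329,245 − $63,700 = $265,545.
Sum of the years' digits = 9+8+7+6+5+4+3+2+1 = 45.
Year 1: $265,545 × 9/45 = $53,109. Book value $276,136.
Year 2: $265,545 × 8/45 = $47,208. Book value $228,928.
Year 3: $265,545 × 7/45 = $41,307. Book value $187,621.
Year 4: $265,545 × 6/45 = $35,406. Book value $152,215.
Year 5: $265,545 × 5/45 = $29,505. Book value $122,710.
Year 6: $265,545 × 4/45 = $23,604. Book value $99,106.

$99,106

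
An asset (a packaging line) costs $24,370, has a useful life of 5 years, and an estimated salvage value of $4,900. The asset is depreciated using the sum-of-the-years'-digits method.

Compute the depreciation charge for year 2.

$5,192

Depreciable base = $24,370 − $4,900 = $19,470.
Sum of the years' digits = 5+4+3+2+1 = 15.
Year 1: $19,470 × 5/15 = $6,490. Book value $17,880.
Year 2: $19,470 × 4/15 = $5,192. Book value $12,688.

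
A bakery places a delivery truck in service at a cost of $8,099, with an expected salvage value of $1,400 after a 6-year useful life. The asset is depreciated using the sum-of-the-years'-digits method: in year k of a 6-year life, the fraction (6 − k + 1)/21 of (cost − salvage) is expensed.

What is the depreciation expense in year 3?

Depreciable base = $8,099 − $1,400 = $6,699.
Sum of the years' digits = 6+5+4+3+2+1 = 21.
Year 1: $6,699 × 6/21 = $1,914. Book value $6,185.
Year 2: $6,699 × 5/21 = $1,595. Book value $4,590.
Year 3: $6,699 × 4/21 = $1,276. Book value $3,314.

$1,276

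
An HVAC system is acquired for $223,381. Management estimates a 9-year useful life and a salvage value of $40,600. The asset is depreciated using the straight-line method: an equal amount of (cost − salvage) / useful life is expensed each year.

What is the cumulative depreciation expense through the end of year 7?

$142,163

Depreciable base = $223,381 − $40,600 = $182,781.
Annual expense = $182,781 / 9 = $20,309.
End of year 1: book value $203,072.
End of year 2: book value $182,763.
End of year 3: book value $162,454.
End of year 4: book value $142,145.
End of year 5: book value $121,836.
End of year 6: book value $101,527.
End of year 7: book value $81,218.
Accumulated through year 7 = $223,381 − $81,218 = $142,163.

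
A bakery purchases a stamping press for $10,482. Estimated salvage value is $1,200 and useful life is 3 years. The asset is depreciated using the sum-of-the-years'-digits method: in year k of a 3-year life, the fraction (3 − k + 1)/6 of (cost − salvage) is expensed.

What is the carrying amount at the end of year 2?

Depreciable base = $10,482 − $1,200 = $9,282.
Sum of the years' digits = 3+2+1 = 6.
Year 1: $9,282 × 3/6 = $4,641. Book value $5,841.
Year 2: $9,282 × 2/6 = $3,094. Book value $2,747.

$2,747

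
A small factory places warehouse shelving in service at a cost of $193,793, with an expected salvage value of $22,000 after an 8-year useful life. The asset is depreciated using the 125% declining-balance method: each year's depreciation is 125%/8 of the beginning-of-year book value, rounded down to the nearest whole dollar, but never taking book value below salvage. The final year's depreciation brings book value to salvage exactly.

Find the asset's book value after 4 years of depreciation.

Depreciable base = $193,793 − $22,000 = $171,793.
Year 1: ⌊$193,793 × 125%/8⌋ = $30,280. Book value $163,513.
Year 2: ⌊$163,513 × 125%/8⌋ = $25,548. Book value $137,965.
Year 3: ⌊$137,965 × 125%/8⌋ = $21,557. Book value $116,408.
Year 4: ⌊$116,408 × 125%/8⌋ = $18,188. Book value $98,220.

$98,220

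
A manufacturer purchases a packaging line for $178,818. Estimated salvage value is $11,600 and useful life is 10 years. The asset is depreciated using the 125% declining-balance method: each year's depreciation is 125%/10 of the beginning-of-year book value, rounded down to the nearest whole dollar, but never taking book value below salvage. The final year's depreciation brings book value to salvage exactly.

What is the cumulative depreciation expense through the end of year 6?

$98,563

Depreciable base = $178,818 − $11,600 = $167,218.
Year 1: ⌊$178,818 × 125%/10⌋ = $22,352. Book value $156,466.
Year 2: ⌊$156,466 × 125%/10⌋ = $19,558. Book value $136,908.
Year 3: ⌊$136,908 × 125%/10⌋ = $17,113. Book value $119,795.
Year 4: ⌊$119,795 × 125%/10⌋ = $14,974. Book value $104,821.
Year 5: ⌊$104,821 × 125%/10⌋ = $13,102. Book value $91,719.
Year 6: ⌊$91,719 × 125%/10⌋ = $11,464. Book value $80,255.
Accumulated through year 6 = $178,818 − $80,255 = $98,563.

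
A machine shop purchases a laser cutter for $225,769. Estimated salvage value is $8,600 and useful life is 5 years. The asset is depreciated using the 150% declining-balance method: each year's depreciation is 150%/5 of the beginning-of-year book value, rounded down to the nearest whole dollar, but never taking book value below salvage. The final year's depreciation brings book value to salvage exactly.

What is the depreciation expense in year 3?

$33,188

Depreciable base = $225,769 − $8,600 = $217,169.
Year 1: ⌊$225,769 × 150%/5⌋ = $67,730. Book value $158,039.
Year 2: ⌊$158,039 × 150%/5⌋ = $47,411. Book value $110,628.
Year 3: ⌊$110,628 × 150%/5⌋ = $33,188. Book value $77,440.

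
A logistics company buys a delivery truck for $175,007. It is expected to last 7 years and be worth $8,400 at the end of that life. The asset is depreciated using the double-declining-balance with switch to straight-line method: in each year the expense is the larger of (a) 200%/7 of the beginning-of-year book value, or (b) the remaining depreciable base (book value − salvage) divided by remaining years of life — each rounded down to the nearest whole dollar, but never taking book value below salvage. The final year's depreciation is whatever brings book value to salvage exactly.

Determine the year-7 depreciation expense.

$12,071

Depreciable base = $175,007 − $8,400 = $166,607.
Year 1: DB = ⌊$175,007 × 200%/7⌋ = $50,002; SL = ⌊$166,607/7⌋ = $23,801 → take DB $50,002. Book value $125,005.
Year 2: DB = ⌊$125,005 × 200%/7⌋ = $35,715; SL = ⌊$116,605/6⌋ = $19,434 → take DB $35,715. Book value $89,290.
Year 3: DB = ⌊$89,290 × 200%/7⌋ = $25,511; SL = ⌊$80,890/5⌋ = $16,178 → take DB $25,511. Book value $63,779.
Year 4: DB = ⌊$63,779 × 200%/7⌋ = $18,222; SL = ⌊$55,379/4⌋ = $13,844 → take DB $18,222. Book value $45,557.
Year 5: DB = ⌊$45,557 × 200%/7⌋ = $13,016; SL = ⌊$37,157/3⌋ = $12,385 → take DB $13,016. Book value $32,541.
Year 6: DB = ⌊$32,541 × 200%/7⌋ = $9,297; SL = ⌊$24,141/2⌋ = $12,070 → take SL $12,070. Book value $20,471.
Year 7 (final): $20,471 − $8,400 = $12,071. Book value $8,400.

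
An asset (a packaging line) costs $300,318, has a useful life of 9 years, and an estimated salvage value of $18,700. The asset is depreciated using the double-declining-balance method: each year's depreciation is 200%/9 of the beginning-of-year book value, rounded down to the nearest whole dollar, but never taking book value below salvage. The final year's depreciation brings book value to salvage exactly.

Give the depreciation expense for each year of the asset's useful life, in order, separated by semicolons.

$66,737; $51,906; $40,372; $31,400; $24,422; $18,995; $14,774; $11,491; $21,521

Depreciable base = $300,318 − $18,700 = $281,618.
Year 1: ⌊$300,318 × 200%/9⌋ = $66,737. Book value $233,581.
Year 2: ⌊$233,581 × 200%/9⌋ = $51,906. Book value $181,675.
Year 3: ⌊$181,675 × 200%/9⌋ = $40,372. Book value $141,303.
Year 4: ⌊$141,303 × 200%/9⌋ = $31,400. Book value $109,903.
Year 5: ⌊$109,903 × 200%/9⌋ = $24,422. Book value $85,481.
Year 6: ⌊$85,481 × 200%/9⌋ = $18,995. Book value $66,486.
Year 7: ⌊$66,486 × 200%/9⌋ = $14,774. Book value $51,712.
Year 8: ⌊$51,712 × 200%/9⌋ = $11,491. Book value $40,221.
Year 9 (final): $40,221 − $18,700 = $21,521. Book value $18,700.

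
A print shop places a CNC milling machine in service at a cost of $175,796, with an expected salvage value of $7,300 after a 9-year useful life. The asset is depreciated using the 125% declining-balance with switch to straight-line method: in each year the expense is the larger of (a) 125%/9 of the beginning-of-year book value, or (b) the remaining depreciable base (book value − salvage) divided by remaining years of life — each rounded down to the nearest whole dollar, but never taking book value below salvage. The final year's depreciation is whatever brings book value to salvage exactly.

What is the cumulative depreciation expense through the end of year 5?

$98,528

Depreciable base = $175,796 − $7,300 = $168,496.
Year 1: DB = ⌊$175,796 × 125%/9⌋ = $24,416; SL = ⌊$168,496/9⌋ = $18,721 → take DB $24,416. Book value $151,380.
Year 2: DB = ⌊$151,380 × 125%/9⌋ = $21,025; SL = ⌊$144,080/8⌋ = $18,010 → take DB $21,025. Book value $130,355.
Year 3: DB = ⌊$130,355 × 125%/9⌋ = $18,104; SL = ⌊$123,055/7⌋ = $17,579 → take DB $18,104. Book value $112,251.
Year 4: DB = ⌊$112,251 × 125%/9⌋ = $15,590; SL = ⌊$104,951/6⌋ = $17,491 → take SL $17,491. Book value $94,760.
Year 5: DB = ⌊$94,760 × 125%/9⌋ = $13,161; SL = ⌊$87,460/5⌋ = $17,492 → take SL $17,492. Book value $77,268.
Accumulated through year 5 = $175,796 − $77,268 = $98,528.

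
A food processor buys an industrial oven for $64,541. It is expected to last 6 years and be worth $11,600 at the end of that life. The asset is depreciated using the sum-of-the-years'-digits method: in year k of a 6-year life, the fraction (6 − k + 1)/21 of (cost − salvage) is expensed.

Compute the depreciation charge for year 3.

$10,084

Depreciable base = $64,541 − $11,600 = $52,941.
Sum of the years' digits = 6+5+4+3+2+1 = 21.
Year 1: $52,941 × 6/21 = $15,126. Book value $49,415.
Year 2: $52,941 × 5/21 = $12,605. Book value $36,810.
Year 3: $52,941 × 4/21 = $10,084. Book value $26,726.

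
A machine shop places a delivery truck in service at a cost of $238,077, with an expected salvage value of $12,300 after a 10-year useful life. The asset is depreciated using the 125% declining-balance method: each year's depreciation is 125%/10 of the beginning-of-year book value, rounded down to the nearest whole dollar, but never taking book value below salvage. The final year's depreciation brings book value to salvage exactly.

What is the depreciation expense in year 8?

$11,686

Depreciable base = $238,077 − $12,300 = $225,777.
Year 1: ⌊$238,077 × 125%/10⌋ = $29,759. Book value $208,318.
Year 2: ⌊$208,318 × 125%/10⌋ = $26,039. Book value $182,279.
Year 3: ⌊$182,279 × 125%/10⌋ = $22,784. Book value $159,495.
Year 4: ⌊$159,495 × 125%/10⌋ = $19,936. Book value $139,559.
Year 5: ⌊$139,559 × 125%/10⌋ = $17,444. Book value $122,115.
Year 6: ⌊$122,115 × 125%/10⌋ = $15,264. Book value $106,851.
Year 7: ⌊$106,851 × 125%/10⌋ = $13,356. Book value $93,495.
Year 8: ⌊$93,495 × 125%/10⌋ = $11,686. Book value $81,809.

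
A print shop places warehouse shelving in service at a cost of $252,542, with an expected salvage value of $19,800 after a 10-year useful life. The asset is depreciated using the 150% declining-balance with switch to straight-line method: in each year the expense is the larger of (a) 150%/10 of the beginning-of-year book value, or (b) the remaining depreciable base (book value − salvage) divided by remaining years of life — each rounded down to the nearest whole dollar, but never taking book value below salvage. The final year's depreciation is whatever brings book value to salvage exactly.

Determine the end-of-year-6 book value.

Depreciable base = $252,542 − $19,800 = $232,742.
Year 1: DB = ⌊$252,542 × 150%/10⌋ = $37,881; SL = ⌊$232,742/10⌋ = $23,274 → take DB $37,881. Book value $214,661.
Year 2: DB = ⌊$214,661 × 150%/10⌋ = $32,199; SL = ⌊$194,861/9⌋ = $21,651 → take DB $32,199. Book value $182,462.
Year 3: DB = ⌊$182,462 × 150%/10⌋ = $27,369; SL = ⌊$162,662/8⌋ = $20,332 → take DB $27,369. Book value $155,093.
Year 4: DB = ⌊$155,093 × 150%/10⌋ = $23,263; SL = ⌊$135,293/7⌋ = $19,327 → take DB $23,263. Book value $131,830.
Year 5: DB = ⌊$131,830 × 150%/10⌋ = $19,774; SL = ⌊$112,030/6⌋ = $18,671 → take DB $19,774. Book value $112,056.
Year 6: DB = ⌊$112,056 × 150%/10⌋ = $16,808; SL = ⌊$92,256/5⌋ = $18,451 → take SL $18,451. Book value $93,605.

$93,605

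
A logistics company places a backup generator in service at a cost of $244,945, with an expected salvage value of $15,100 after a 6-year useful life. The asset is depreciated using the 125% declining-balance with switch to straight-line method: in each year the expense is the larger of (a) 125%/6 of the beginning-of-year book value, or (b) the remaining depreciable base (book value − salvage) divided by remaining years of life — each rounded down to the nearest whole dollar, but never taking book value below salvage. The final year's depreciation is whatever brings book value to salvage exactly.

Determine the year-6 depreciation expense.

Depreciable base = $244,945 − $15,100 = $229,845.
Year 1: DB = ⌊$244,945 × 125%/6⌋ = $51,030; SL = ⌊$229,845/6⌋ = $38,307 → take DB $51,030. Book value $193,915.
Year 2: DB = ⌊$193,915 × 125%/6⌋ = $40,398; SL = ⌊$178,815/5⌋ = $35,763 → take DB $40,398. Book value $153,517.
Year 3: DB = ⌊$153,517 × 125%/6⌋ = $31,982; SL = ⌊$138,417/4⌋ = $34,604 → take SL $34,604. Book value $118,913.
Year 4: DB = ⌊$118,913 × 125%/6⌋ = $24,773; SL = ⌊$103,813/3⌋ = $34,604 → take SL $34,604. Book value $84,309.
Year 5: DB = ⌊$84,309 × 125%/6⌋ = $17,564; SL = ⌊$69,209/2⌋ = $34,604 → take SL $34,604. Book value $49,705.
Year 6 (final): $49,705 − $15,100 = $34,605. Book value $15,100.

$34,605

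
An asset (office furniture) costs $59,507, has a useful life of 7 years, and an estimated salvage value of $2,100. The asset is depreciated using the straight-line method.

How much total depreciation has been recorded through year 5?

Depreciable base = $59,507 − $2,100 = $57,407.
Annual expense = $57,407 / 7 = $8,201.
End of year 1: book value $51,306.
End of year 2: book value $43,105.
End of year 3: book value $34,904.
End of year 4: book value $26,703.
End of year 5: book value $18,502.
Accumulated through year 5 = $59,507 − $18,502 = $41,005.

$41,005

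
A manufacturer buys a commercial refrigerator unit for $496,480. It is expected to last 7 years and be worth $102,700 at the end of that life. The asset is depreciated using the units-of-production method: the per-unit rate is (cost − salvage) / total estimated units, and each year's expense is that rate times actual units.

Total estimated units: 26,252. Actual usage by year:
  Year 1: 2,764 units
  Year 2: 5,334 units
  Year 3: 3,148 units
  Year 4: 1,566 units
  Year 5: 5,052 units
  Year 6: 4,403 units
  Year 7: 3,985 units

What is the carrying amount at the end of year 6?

Depreciable base = $496,480 − $102,700 = $393,780.
Rate = $393,780 / 26,252 units = $15 per unit.
Year 1: 2,764 × $15 = $41,460. Book value $455,020.
Year 2: 5,334 × $15 = $80,010. Book value $375,010.
Year 3: 3,148 × $15 = $47,220. Book value $327,790.
Year 4: 1,566 × $15 = $23,490. Book value $304,300.
Year 5: 5,052 × $15 = $75,780. Book value $228,520.
Year 6: 4,403 × $15 = $66,045. Book value $162,475.

$162,475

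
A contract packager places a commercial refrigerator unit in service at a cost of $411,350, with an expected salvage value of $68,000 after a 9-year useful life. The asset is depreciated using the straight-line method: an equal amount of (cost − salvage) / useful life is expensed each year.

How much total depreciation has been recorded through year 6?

Depreciable base = $411,350 − $68,000 = $343,350.
Annual expense = $343,350 / 9 = $38,150.
End of year 1: book value $373,200.
End of year 2: book value $335,050.
End of year 3: book value $296,900.
End of year 4: book value $258,750.
End of year 5: book value $220,600.
End of year 6: book value $182,450.
Accumulated through year 6 = $411,350 − $182,450 = $228,900.

$228,900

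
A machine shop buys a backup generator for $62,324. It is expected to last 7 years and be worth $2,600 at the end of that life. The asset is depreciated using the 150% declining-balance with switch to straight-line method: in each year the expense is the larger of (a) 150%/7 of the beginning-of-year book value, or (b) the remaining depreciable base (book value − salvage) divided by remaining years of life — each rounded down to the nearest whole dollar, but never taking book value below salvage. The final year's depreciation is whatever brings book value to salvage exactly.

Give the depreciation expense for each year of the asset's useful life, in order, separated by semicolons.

$13,355; $10,493; $8,244; $6,908; $6,908; $6,908; $6,908

Depreciable base = $62,324 − $2,600 = $59,724.
Year 1: DB = ⌊$62,324 × 150%/7⌋ = $13,355; SL = ⌊$59,724/7⌋ = $8,532 → take DB $13,355. Book value $48,969.
Year 2: DB = ⌊$48,969 × 150%/7⌋ = $10,493; SL = ⌊$46,369/6⌋ = $7,728 → take DB $10,493. Book value $38,476.
Year 3: DB = ⌊$38,476 × 150%/7⌋ = $8,244; SL = ⌊$35,876/5⌋ = $7,175 → take DB $8,244. Book value $30,232.
Year 4: DB = ⌊$30,232 × 150%/7⌋ = $6,478; SL = ⌊$27,632/4⌋ = $6,908 → take SL $6,908. Book value $23,324.
Year 5: DB = ⌊$23,324 × 150%/7⌋ = $4,998; SL = ⌊$20,724/3⌋ = $6,908 → take SL $6,908. Book value $16,416.
Year 6: DB = ⌊$16,416 × 150%/7⌋ = $3,517; SL = ⌊$13,816/2⌋ = $6,908 → take SL $6,908. Book value $9,508.
Year 7 (final): $9,508 − $2,600 = $6,908. Book value $2,600.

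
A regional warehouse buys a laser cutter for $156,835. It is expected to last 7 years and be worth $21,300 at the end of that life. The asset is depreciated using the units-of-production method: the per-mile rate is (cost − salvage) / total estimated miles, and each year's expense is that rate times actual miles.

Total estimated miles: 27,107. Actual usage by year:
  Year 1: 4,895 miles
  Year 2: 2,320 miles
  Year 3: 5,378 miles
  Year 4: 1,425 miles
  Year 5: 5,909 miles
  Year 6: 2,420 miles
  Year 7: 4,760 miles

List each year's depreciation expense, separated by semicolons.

Depreciable base = $156,835 − $21,300 = $135,535.
Rate = $135,535 / 27,107 miles = $5 per mile.
Year 1: 4,895 × $5 = $24,475. Book value $132,360.
Year 2: 2,320 × $5 = $11,600. Book value $120,760.
Year 3: 5,378 × $5 = $26,890. Book value $93,870.
Year 4: 1,425 × $5 = $7,125. Book value $86,745.
Year 5: 5,909 × $5 = $29,545. Book value $57,200.
Year 6: 2,420 × $5 = $12,100. Book value $45,100.
Year 7: 4,760 × $5 = $23,800. Book value $21,300.

$24,475; $11,600; $26,890; $7,125; $29,545; $12,100; $23,800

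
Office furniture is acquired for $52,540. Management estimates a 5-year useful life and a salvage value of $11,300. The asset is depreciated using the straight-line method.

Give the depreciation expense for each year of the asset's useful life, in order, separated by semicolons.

$8,248; $8,248; $8,248; $8,248; $8,248

Depreciable base = $52,540 − $11,300 = $41,240.
Annual expense = $41,240 / 5 = $8,248.
End of year 1: book value $44,292.
End of year 2: book value $36,044.
End of year 3: book value $27,796.
End of year 4: book value $19,548.
End of year 5: book value $11,300.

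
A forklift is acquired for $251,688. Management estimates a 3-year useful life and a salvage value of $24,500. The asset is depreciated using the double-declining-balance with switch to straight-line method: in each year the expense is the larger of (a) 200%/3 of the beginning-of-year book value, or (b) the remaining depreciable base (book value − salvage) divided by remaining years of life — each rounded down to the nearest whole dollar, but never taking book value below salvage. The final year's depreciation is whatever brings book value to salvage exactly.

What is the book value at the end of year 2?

Depreciable base = $251,688 − $24,500 = $227,188.
Year 1: DB = ⌊$251,688 × 200%/3⌋ = $167,792; SL = ⌊$227,188/3⌋ = $75,729 → take DB $167,792. Book value $83,896.
Year 2: DB = ⌊$83,896 × 200%/3⌋ = $55,930; SL = ⌊$59,396/2⌋ = $29,698 → take DB $55,930. Book value $27,966.

$27,966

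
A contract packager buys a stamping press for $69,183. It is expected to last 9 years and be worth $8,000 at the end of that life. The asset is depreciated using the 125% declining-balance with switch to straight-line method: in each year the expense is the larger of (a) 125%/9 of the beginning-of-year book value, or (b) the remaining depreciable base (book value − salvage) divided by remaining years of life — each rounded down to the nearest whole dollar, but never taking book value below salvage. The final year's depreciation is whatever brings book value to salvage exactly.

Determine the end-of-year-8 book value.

$14,009

Depreciable base = $69,183 − $8,000 = $61,183.
Year 1: DB = ⌊$69,183 × 125%/9⌋ = $9,608; SL = ⌊$61,183/9⌋ = $6,798 → take DB $9,608. Book value $59,575.
Year 2: DB = ⌊$59,575 × 125%/9⌋ = $8,274; SL = ⌊$51,575/8⌋ = $6,446 → take DB $8,274. Book value $51,301.
Year 3: DB = ⌊$51,301 × 125%/9⌋ = $7,125; SL = ⌊$43,301/7⌋ = $6,185 → take DB $7,125. Book value $44,176.
Year 4: DB = ⌊$44,176 × 125%/9⌋ = $6,135; SL = ⌊$36,176/6⌋ = $6,029 → take DB $6,135. Book value $38,041.
Year 5: DB = ⌊$38,041 × 125%/9⌋ = $5,283; SL = ⌊$30,041/5⌋ = $6,008 → take SL $6,008. Book value $32,033.
Year 6: DB = ⌊$32,033 × 125%/9⌋ = $4,449; SL = ⌊$24,033/4⌋ = $6,008 → take SL $6,008. Book value $26,025.
Year 7: DB = ⌊$26,025 × 125%/9⌋ = $3,614; SL = ⌊$18,025/3⌋ = $6,008 → take SL $6,008. Book value $20,017.
Year 8: DB = ⌊$20,017 × 125%/9⌋ = $2,780; SL = ⌊$12,017/2⌋ = $6,008 → take SL $6,008. Book value $14,009.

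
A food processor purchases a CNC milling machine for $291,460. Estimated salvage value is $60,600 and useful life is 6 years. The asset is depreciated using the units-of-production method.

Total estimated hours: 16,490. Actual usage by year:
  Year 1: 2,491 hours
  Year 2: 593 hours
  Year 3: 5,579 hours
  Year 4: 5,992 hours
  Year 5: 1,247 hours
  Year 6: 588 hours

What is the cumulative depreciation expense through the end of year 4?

$205,170

Depreciable base = $291,460 − $60,600 = $230,860.
Rate = $230,860 / 16,490 hours = $14 per hour.
Year 1: 2,491 × $14 = $34,874. Book value $256,586.
Year 2: 593 × $14 = $8,302. Book value $248,284.
Year 3: 5,579 × $14 = $78,106. Book value $170,178.
Year 4: 5,992 × $14 = $83,888. Book value $86,290.
Accumulated through year 4 = $291,460 − $86,290 = $205,170.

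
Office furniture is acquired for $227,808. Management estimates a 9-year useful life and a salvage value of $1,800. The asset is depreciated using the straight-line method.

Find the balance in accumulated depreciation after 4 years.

$100,448

Depreciable base = $227,808 − $1,800 = $226,008.
Annual expense = $226,008 / 9 = $25,112.
End of year 1: book value $202,696.
End of year 2: book value $177,584.
End of year 3: book value $152,472.
End of year 4: book value $127,360.
Accumulated through year 4 = $227,808 − $127,360 = $100,448.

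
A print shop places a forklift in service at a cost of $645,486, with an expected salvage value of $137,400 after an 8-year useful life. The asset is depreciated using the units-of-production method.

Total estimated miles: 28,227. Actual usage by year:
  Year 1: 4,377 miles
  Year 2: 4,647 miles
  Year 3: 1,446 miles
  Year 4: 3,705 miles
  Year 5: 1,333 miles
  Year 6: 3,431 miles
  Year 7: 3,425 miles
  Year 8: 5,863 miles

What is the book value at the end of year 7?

$242,934

Depreciable base = $645,486 − $137,400 = $508,086.
Rate = $508,086 / 28,227 miles = $18 per mile.
Year 1: 4,377 × $18 = $78,786. Book value $566,700.
Year 2: 4,647 × $18 = $83,646. Book value $483,054.
Year 3: 1,446 × $18 = $26,028. Book value $457,026.
Year 4: 3,705 × $18 = $66,690. Book value $390,336.
Year 5: 1,333 × $18 = $23,994. Book value $366,342.
Year 6: 3,431 × $18 = $61,758. Book value $304,584.
Year 7: 3,425 × $18 = $61,650. Book value $242,934.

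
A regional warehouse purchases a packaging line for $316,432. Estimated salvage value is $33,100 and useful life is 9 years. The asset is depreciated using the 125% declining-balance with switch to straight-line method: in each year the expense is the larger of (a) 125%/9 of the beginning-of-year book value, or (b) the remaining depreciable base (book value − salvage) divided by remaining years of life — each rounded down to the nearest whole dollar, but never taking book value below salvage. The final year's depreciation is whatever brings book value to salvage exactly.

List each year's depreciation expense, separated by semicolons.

$43,948; $37,845; $32,588; $28,158; $28,158; $28,158; $28,159; $28,159; $28,159

Depreciable base = $316,432 − $33,100 = $283,332.
Year 1: DB = ⌊$316,432 × 125%/9⌋ = $43,948; SL = ⌊$283,332/9⌋ = $31,481 → take DB $43,948. Book value $272,484.
Year 2: DB = ⌊$272,484 × 125%/9⌋ = $37,845; SL = ⌊$239,384/8⌋ = $29,923 → take DB $37,845. Book value $234,639.
Year 3: DB = ⌊$234,639 × 125%/9⌋ = $32,588; SL = ⌊$201,539/7⌋ = $28,791 → take DB $32,588. Book value $202,051.
Year 4: DB = ⌊$202,051 × 125%/9⌋ = $28,062; SL = ⌊$168,951/6⌋ = $28,158 → take SL $28,158. Book value $173,893.
Year 5: DB = ⌊$173,893 × 125%/9⌋ = $24,151; SL = ⌊$140,793/5⌋ = $28,158 → take SL $28,158. Book value $145,735.
Year 6: DB = ⌊$145,735 × 125%/9⌋ = $20,240; SL = ⌊$112,635/4⌋ = $28,158 → take SL $28,158. Book value $117,577.
Year 7: DB = ⌊$117,577 × 125%/9⌋ = $16,330; SL = ⌊$84,477/3⌋ = $28,159 → take SL $28,159. Book value $89,418.
Year 8: DB = ⌊$89,418 × 125%/9⌋ = $12,419; SL = ⌊$56,318/2⌋ = $28,159 → take SL $28,159. Book value $61,259.
Year 9 (final): $61,259 − $33,100 = $28,159. Book value $33,100.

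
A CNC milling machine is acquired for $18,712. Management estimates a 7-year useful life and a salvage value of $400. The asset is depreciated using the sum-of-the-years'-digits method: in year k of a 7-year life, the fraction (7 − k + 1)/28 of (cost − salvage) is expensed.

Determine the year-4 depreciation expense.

$2,616

Depreciable base = $18,712 − $400 = $18,312.
Sum of the years' digits = 7+6+5+4+3+2+1 = 28.
Year 1: $18,312 × 7/28 = $4,578. Book value $14,134.
Year 2: $18,312 × 6/28 = $3,924. Book value $10,210.
Year 3: $18,312 × 5/28 = $3,270. Book value $6,940.
Year 4: $18,312 × 4/28 = $2,616. Book value $4,324.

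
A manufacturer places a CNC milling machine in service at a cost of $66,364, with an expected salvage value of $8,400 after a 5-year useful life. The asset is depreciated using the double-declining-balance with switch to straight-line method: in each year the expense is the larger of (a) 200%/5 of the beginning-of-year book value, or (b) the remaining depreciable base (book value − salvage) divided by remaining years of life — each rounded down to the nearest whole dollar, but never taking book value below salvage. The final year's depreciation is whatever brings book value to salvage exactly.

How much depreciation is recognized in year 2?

$15,927

Depreciable base = $66,364 − $8,400 = $57,964.
Year 1: DB = ⌊$66,364 × 200%/5⌋ = $26,545; SL = ⌊$57,964/5⌋ = $11,592 → take DB $26,545. Book value $39,819.
Year 2: DB = ⌊$39,819 × 200%/5⌋ = $15,927; SL = ⌊$31,419/4⌋ = $7,854 → take DB $15,927. Book value $23,892.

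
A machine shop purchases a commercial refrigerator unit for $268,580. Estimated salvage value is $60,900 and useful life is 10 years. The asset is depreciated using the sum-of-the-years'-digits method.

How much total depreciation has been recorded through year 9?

$203,904

Depreciable base = $268,580 − $60,900 = $207,680.
Sum of the years' digits = 10+9+8+7+6+5+4+3+2+1 = 55.
Year 1: $207,680 × 10/55 = $37,760. Book value $230,820.
Year 2: $207,680 × 9/55 = $33,984. Book value $196,836.
Year 3: $207,680 × 8/55 = $30,208. Book value $166,628.
Year 4: $207,680 × 7/55 = $26,432. Book value $140,196.
Year 5: $207,680 × 6/55 = $22,656. Book value $117,540.
Year 6: $207,680 × 5/55 = $18,880. Book value $98,660.
Year 7: $207,680 × 4/55 = $15,104. Book value $83,556.
Year 8: $207,680 × 3/55 = $11,328. Book value $72,228.
Year 9: $207,680 × 2/55 = $7,552. Book value $64,676.
Accumulated through year 9 = $268,580 − $64,676 = $203,904.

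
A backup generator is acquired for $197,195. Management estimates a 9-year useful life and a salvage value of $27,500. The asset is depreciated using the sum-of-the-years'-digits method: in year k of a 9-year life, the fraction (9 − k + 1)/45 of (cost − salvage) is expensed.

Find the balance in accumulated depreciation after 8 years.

Depreciable base = $197,195 − $27,500 = $169,695.
Sum of the years' digits = 9+8+7+6+5+4+3+2+1 = 45.
Year 1: $169,695 × 9/45 = $33,939. Book value $163,256.
Year 2: $169,695 × 8/45 = $30,168. Book value $133,088.
Year 3: $169,695 × 7/45 = $26,397. Book value $106,691.
Year 4: $169,695 × 6/45 = $22,626. Book value $84,065.
Year 5: $169,695 × 5/45 = $18,855. Book value $65,210.
Year 6: $169,695 × 4/45 = $15,084. Book value $50,126.
Year 7: $169,695 × 3/45 = $11,313. Book value $38,813.
Year 8: $169,695 × 2/45 = $7,542. Book value $31,271.
Accumulated through year 8 = $197,195 − $31,271 = $165,924.

$165,924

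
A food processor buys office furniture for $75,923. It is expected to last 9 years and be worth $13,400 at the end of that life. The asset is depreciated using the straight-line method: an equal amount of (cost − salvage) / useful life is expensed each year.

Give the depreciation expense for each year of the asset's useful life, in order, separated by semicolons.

Depreciable base = $75,923 − $13,400 = $62,523.
Annual expense = $62,523 / 9 = $6,947.
End of year 1: book value $68,976.
End of year 2: book value $62,029.
End of year 3: book value $55,082.
End of year 4: book value $48,135.
End of year 5: book value $41,188.
End of year 6: book value $34,241.
End of year 7: book value $27,294.
End of year 8: book value $20,347.
End of year 9: book value $13,400.

$6,947; $6,947; $6,947; $6,947; $6,947; $6,947; $6,947; $6,947; $6,947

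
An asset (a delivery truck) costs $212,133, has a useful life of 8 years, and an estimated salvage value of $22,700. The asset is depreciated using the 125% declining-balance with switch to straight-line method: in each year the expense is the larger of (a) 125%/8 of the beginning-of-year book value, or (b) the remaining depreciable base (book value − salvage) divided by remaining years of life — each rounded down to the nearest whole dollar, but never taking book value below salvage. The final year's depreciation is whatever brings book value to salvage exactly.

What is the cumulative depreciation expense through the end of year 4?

Depreciable base = $212,133 − $22,700 = $189,433.
Year 1: DB = ⌊$212,133 × 125%/8⌋ = $33,145; SL = ⌊$189,433/8⌋ = $23,679 → take DB $33,145. Book value $178,988.
Year 2: DB = ⌊$178,988 × 125%/8⌋ = $27,966; SL = ⌊$156,288/7⌋ = $22,326 → take DB $27,966. Book value $151,022.
Year 3: DB = ⌊$151,022 × 125%/8⌋ = $23,597; SL = ⌊$128,322/6⌋ = $21,387 → take DB $23,597. Book value $127,425.
Year 4: DB = ⌊$127,425 × 125%/8⌋ = $19,910; SL = ⌊$104,725/5⌋ = $20,945 → take SL $20,945. Book value $106,480.
Accumulated through year 4 = $212,133 − $106,480 = $105,653.

$105,653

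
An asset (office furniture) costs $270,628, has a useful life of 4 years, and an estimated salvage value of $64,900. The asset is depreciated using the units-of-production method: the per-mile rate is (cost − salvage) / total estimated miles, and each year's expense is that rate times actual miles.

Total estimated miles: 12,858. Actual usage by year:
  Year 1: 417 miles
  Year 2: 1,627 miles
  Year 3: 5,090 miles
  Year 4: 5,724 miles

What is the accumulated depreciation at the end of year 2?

Depreciable base = $270,628 − $64,900 = $205,728.
Rate = $205,728 / 12,858 miles = $16 per mile.
Year 1: 417 × $16 = $6,672. Book value $263,956.
Year 2: 1,627 × $16 = $26,032. Book value $237,924.
Accumulated through year 2 = $270,628 − $237,924 = $32,704.

$32,704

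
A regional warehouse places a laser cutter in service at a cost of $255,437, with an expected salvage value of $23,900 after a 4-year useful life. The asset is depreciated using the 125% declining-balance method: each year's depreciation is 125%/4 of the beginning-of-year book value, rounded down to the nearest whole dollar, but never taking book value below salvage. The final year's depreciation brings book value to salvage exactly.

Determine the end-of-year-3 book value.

Depreciable base = $255,437 − $23,900 = $231,537.
Year 1: ⌊$255,437 × 125%/4⌋ = $79,824. Book value $175,613.
Year 2: ⌊$175,613 × 125%/4⌋ = $54,879. Book value $120,734.
Year 3: ⌊$120,734 × 125%/4⌋ = $37,729. Book value $83,005.

$83,005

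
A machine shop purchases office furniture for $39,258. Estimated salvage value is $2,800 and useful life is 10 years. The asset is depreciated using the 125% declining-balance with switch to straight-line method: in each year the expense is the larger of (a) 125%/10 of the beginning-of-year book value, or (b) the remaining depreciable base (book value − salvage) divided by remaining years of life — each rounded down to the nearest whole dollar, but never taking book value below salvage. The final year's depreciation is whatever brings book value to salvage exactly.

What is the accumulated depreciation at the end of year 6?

Depreciable base = $39,258 − $2,800 = $36,458.
Year 1: DB = ⌊$39,258 × 125%/10⌋ = $4,907; SL = ⌊$36,458/10⌋ = $3,645 → take DB $4,907. Book value $34,351.
Year 2: DB = ⌊$34,351 × 125%/10⌋ = $4,293; SL = ⌊$31,551/9⌋ = $3,505 → take DB $4,293. Book value $30,058.
Year 3: DB = ⌊$30,058 × 125%/10⌋ = $3,757; SL = ⌊$27,258/8⌋ = $3,407 → take DB $3,757. Book value $26,301.
Year 4: DB = ⌊$26,301 × 125%/10⌋ = $3,287; SL = ⌊$23,501/7⌋ = $3,357 → take SL $3,357. Book value $22,944.
Year 5: DB = ⌊$22,944 × 125%/10⌋ = $2,868; SL = ⌊$20,144/6⌋ = $3,357 → take SL $3,357. Book value $19,587.
Year 6: DB = ⌊$19,587 × 125%/10⌋ = $2,448; SL = ⌊$16,787/5⌋ = $3,357 → take SL $3,357. Book value $16,230.
Accumulated through year 6 = $39,258 − $16,230 = $23,028.

$23,028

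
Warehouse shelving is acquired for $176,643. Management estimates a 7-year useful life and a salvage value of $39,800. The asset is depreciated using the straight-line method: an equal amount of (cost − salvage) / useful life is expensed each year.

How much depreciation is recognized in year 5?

$19,549

Depreciable base = $176,643 − $39,800 = $136,843.
Annual expense = $136,843 / 7 = $19,549.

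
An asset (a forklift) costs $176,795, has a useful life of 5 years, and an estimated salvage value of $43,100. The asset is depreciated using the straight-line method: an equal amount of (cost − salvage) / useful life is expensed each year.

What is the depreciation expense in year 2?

Depreciable base = $176,795 − $43,100 = $133,695.
Annual expense = $133,695 / 5 = $26,739.

$26,739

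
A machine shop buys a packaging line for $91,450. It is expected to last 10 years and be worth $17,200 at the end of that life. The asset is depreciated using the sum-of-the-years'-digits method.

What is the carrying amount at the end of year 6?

Depreciable base = $91,450 − $17,200 = $74,250.
Sum of the years' digits = 10+9+8+7+6+5+4+3+2+1 = 55.
Year 1: $74,250 × 10/55 = $13,500. Book value $77,950.
Year 2: $74,250 × 9/55 = $12,150. Book value $65,800.
Year 3: $74,250 × 8/55 = $10,800. Book value $55,000.
Year 4: $74,250 × 7/55 = $9,450. Book value $45,550.
Year 5: $74,250 × 6/55 = $8,100. Book value $37,450.
Year 6: $74,250 × 5/55 = $6,750. Book value $30,700.

$30,700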